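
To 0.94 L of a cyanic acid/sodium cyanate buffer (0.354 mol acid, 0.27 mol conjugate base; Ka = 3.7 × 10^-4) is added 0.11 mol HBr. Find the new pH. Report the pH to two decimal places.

pH = 2.97

Added H+ converts OCN- to HOCN: HOCN → 0.464 mol, OCN- → 0.16 mol.
pKa = −log(3.7 × 10^-4) = 3.432
pH = pKa + log([A⁻]/[HA]) = 3.432 + log(0.16/0.464) = 3.432 -0.462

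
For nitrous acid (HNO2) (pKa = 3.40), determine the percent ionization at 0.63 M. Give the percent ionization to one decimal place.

HNO2 ⇌ NO2- + H+; let x = [H+] at equilibrium.
Ka = 10^(−3.40) = 3.98 × 10^-4
x ≈ √(Ka·C₀) = √(3.98 × 10^-4 × 0.63) = 1.58 × 10^-2 M
% ionization = x/C₀ × 100% = 1.58 × 10^-2/0.63 × 100% = 2.5%

2.5%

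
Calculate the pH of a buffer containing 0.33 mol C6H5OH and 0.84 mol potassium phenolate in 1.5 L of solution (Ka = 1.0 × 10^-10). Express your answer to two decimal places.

pKa = −log(1.0 × 10^-10) = 10.000
Using pH = pKa + log([base]/[acid]) with [base]/[acid] = 0.84/0.33:
pH = 10.000 + (+0.406) = 10.41

pH = 10.41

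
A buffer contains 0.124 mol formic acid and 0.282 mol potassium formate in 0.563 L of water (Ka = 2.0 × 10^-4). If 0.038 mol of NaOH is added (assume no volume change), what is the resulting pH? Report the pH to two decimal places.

pH = 4.27

After neutralization: n(HCOOH) = 0.086 mol, n(HCOO-) = 0.32 mol.
pKa = −log(2.0 × 10^-4) = 3.699
pH = pKa + log(n_HCOO-/n_HCOOH) = 3.699 + log(0.32/0.086) = 3.699 + (+0.571)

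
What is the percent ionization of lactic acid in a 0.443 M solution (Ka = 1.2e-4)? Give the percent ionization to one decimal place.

1.6%

CH3CH(OH)COOH ⇌ CH3CH(OH)COO- + H+; let x = [H+] at equilibrium.
x ≈ √(Ka·C₀) = √(1.2 × 10^-4 × 0.443) = 7.29 × 10^-3 M
Fraction ionized = 7.29 × 10^-3 / 0.443 = 0.0165 → 1.6%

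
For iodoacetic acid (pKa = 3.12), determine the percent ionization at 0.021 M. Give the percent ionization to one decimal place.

ICH2COOH ⇌ ICH2COO- + H+; let x = [H+] at equilibrium.
Ka = 10^(−3.12) = 7.59 × 10^-4
Ka = x²/(C₀ − x); solving the quadratic gives x = 3.63 × 10^-3 M.
% ionization = x/C₀ × 100% = 3.63 × 10^-3/0.021 × 100% = 17.3%

17.3%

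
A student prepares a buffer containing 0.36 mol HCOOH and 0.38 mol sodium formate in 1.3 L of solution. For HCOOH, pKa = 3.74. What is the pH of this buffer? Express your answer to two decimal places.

pH = 3.76

Using pH = pKa + log([base]/[acid]) with [base]/[acid] = 0.38/0.36:
pH = 3.74 + (+0.023) = 3.76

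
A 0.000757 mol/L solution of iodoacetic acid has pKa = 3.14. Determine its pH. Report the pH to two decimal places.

pH = 3.34

ICH2COOH ⇌ ICH2COO- + H+
Ka = 10^(−3.14) = 7.24 × 10^-4
Ka = x²/(0.000757 − x) = 7.24 × 10^-4
x is not negligible relative to C₀; solve x² + 0.000724·x − 5.48e-07 = 0.
x = (−Ka + √(Ka² + 4·Ka·C₀))/2 = 4.62 × 10^-4 M
pH = −log(4.62 × 10^-4) = 3.34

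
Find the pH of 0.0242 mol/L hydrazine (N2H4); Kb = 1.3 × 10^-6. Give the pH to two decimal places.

N2H4 + H2O ⇌ N2H5+ + OH-
From the ICE table, Kb = x²/(0.0242 − x) = 1.3 × 10^-6.
Neglecting x in the denominator: x = √(1.3 × 10^-6 × 0.0242) = 1.77 × 10^-4 M
(x/C₀ = 0.73% < 5%, so the approximation holds.)
pOH = −log(1.77 × 10^-4) = 3.75; pH = 14.00 − 3.75 = 10.25

pH = 10.25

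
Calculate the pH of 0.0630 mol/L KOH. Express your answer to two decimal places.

KOH is a strong base; [OH-] = 0.063 M.
pOH = -log(0.063) = 1.20
pH = 14.00 - 1.20 = 12.80

pH = 12.80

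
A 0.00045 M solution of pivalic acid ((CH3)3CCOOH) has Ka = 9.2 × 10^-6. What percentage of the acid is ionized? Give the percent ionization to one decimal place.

13.3%

(CH3)3CCOOH ⇌ (CH3)3CCOO- + H+; let x = [H+] at equilibrium.
Solve x² + 9.2e-06x − 4.14e-09 = 0 → x = 5.99 × 10^-5 M
Fraction ionized = 5.99 × 10^-5 / 0.00045 = 0.1331 → 13.3%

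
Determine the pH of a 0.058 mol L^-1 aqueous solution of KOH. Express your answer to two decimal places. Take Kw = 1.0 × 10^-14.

pH = 12.76

KOH is a strong base; [OH-] = 0.058 M.
pOH = -log(0.058) = 1.24
pH = 14.00 - 1.24 = 12.76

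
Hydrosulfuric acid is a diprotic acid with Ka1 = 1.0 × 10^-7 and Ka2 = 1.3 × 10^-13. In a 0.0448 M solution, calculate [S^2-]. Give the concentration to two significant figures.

1.3 × 10^-13 M

First ionization gives [H+] ≈ [HS-] = 6.69 × 10^-5 M.
Second step: Ka2 = [H+][S^2-]/[HS-] ≈ [S^2-] (since [H+] ≈ [HS-]).
So [S^2-] ≈ Ka2.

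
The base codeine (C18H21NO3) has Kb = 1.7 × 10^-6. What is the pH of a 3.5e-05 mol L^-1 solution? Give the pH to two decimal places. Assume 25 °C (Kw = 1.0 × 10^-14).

pH = 8.84

C18H21NO3 + H2O ⇌ C18H22NO3+ + OH-
Kb = x²/(3.5e-05 − x) = 1.7 × 10^-6
x is not negligible relative to C₀; solve x² + 1.7e-06·x − 5.95e-11 = 0.
x = (−Kb + √(Kb² + 4·Kb·C₀))/2 = 6.91 × 10^-6 M
pOH = −log(6.91 × 10^-6) = 5.16; pH = 14.00 − 5.16 = 8.84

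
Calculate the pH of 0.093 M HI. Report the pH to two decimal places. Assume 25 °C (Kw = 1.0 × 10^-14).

HI is a strong acid and dissociates completely, so [H+] = 0.093 M.
pH = -log(0.093) = 1.03

pH = 1.03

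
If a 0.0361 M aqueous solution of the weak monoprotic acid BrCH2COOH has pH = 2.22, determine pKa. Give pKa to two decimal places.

[H+] = 10^(-2.22) = 6.03 × 10^-3 M
At equilibrium [HA] = 0.0361 − 6.03 × 10^-3 = 3.01 × 10^-2 M
Ka = [H+][A-]/[HA] = (6.03 × 10^-3)² / 3.01 × 10^-2 = 1.21 × 10^-3
pKa = -log(1.21 × 10^-3) = 2.92

pKa = 2.92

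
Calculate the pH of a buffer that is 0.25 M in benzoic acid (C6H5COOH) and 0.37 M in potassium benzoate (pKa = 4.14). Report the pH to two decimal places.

pH = 4.31

Henderson–Hasselbalch: pH = pKa + log([C6H5COO-]/[C6H5COOH]) = 4.14 + log(0.37/0.25)
pH = 4.14 + (+0.170) = 4.31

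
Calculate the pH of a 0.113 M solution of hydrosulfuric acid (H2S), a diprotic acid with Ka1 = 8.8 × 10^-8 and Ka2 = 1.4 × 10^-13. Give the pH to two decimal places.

pH = 4.00

Ka1 ≫ Ka2, so treat the first dissociation as the only significant source of H+.
Ka1 = x²/(0.113 − x) = 8.8 × 10^-8
x ≈ √(8.8 × 10^-8 × 0.113) = 9.97 × 10^-5 M
pH = −log(9.97 × 10^-5) = 4.00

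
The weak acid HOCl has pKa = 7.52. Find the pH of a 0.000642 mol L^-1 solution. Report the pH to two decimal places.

HOCl ⇌ OCl- + H+
Ka = 10^(−7.52) = 3.02 × 10^-8
From the ICE table, Ka = [H+]²/(0.000642 − [H+]) = 3.02 × 10^-8.
Neglecting [H+] in the denominator: [H+] = √(3.02 × 10^-8 × 0.000642) = 4.40 × 10^-6 M
pH = −log[H+] = −log(4.40 × 10^-6) = 5.36

pH = 5.36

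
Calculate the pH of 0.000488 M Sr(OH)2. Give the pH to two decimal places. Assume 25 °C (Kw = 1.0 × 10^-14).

pH = 10.99

Sr(OH)2 is a strong base (each formula unit releases 2 OH-); [OH-] = 0.000976 M.
pOH = -log(0.000976) = 3.01
pH = 14.00 - 3.01 = 10.99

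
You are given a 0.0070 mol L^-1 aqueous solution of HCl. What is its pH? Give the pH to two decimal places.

HCl is a strong acid and dissociates completely, so [H+] = 0.0070 M.
pH = -log(0.007) = 2.15

pH = 2.15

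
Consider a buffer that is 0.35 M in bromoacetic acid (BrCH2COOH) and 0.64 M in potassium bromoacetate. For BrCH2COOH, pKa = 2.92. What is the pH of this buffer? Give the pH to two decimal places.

pH = 3.18

pH = pKa + log([A⁻]/[HA]) = 2.92 + log(0.64/0.35)
pH = 2.92 + (+0.262) = 3.18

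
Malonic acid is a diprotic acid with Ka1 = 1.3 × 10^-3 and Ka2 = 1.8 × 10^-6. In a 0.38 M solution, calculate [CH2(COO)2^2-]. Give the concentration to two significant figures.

First ionization gives [H+] ≈ [CH2(COOH)COO-] = 2.16 × 10^-2 M.
Second step: Ka2 = [H+][CH2(COO)2^2-]/[CH2(COOH)COO-] ≈ [CH2(COO)2^2-] (since [H+] ≈ [CH2(COOH)COO-]).
So [CH2(COO)2^2-] ≈ Ka2.

1.8 × 10^-6 M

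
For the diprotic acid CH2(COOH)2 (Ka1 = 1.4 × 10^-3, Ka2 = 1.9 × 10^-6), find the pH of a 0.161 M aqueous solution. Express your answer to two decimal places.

Since Ka1 ≫ Ka2, the first ionization dominates [H+].
Ka1 = x²/(0.161 − x) = 1.4 × 10^-3
Solving the quadratic: x = (−Ka1 + √(Ka1² + 4·Ka1·C₀))/2 = 1.43 × 10^-2 M
pH = −log(1.43 × 10^-2) = 1.84

pH = 1.84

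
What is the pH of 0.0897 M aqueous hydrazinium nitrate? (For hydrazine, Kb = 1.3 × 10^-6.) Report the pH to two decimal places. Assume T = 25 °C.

pH = 4.58

N2H5+ is the conjugate acid of the weak base N2H4.
Ka = Kw/Kb = 1.0×10^-14 / 1.3 × 10^-6 = 7.69 × 10^-9
Ka = x²/(0.0897 − x) = 7.69 × 10^-9
Since Ka ≪ C₀, x ≈ √(Ka·C₀) = 2.63 × 10^-5 M.
pH = −log(2.63 × 10^-5) = 4.58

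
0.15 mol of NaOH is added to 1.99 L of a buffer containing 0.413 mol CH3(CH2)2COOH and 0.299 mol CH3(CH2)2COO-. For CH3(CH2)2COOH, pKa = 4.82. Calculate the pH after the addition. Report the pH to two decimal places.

pH = 5.05

After neutralization: n(CH3(CH2)2COOH) = 0.263 mol, n(CH3(CH2)2COO-) = 0.449 mol.
pH = pKa + log([A⁻]/[HA]) = 4.82 + log(0.449/0.263) = 4.82 +0.232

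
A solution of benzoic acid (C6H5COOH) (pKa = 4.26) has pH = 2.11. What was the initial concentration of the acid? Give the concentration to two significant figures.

[H+] = 10^(-2.11) = 7.76 × 10^-3 M = x
Ka = 10^(−4.26) = 5.50 × 10^-5
Ka = x²/(C₀ − x) ⇒ C₀ = x + x²/Ka
C₀ = 7.76 × 10^-3 + (7.76 × 10^-3)²/(5.50 × 10^-5) = 1.10 M

C₀ = 1.1 M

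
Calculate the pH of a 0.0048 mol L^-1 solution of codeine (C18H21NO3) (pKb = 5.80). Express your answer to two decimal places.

pH = 9.94

C18H21NO3 + H2O ⇌ C18H22NO3+ + OH-
Kb = 10^(−5.80) = 1.58 × 10^-6
Kb = [OH-]²/(0.0048 − [OH-]) = 1.58 × 10^-6
Since Kb ≪ C₀, [OH-] ≈ √(Kb·C₀) = 8.71 × 10^-5 M.
pOH = 4.06, so pH = 14.00 − pOH = 9.94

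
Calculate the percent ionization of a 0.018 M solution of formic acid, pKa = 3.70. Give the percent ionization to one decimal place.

10.0%

HCOOH ⇌ HCOO- + H+; let x = [H+] at equilibrium.
Ka = 10^(−3.70) = 2.00 × 10^-4
Ka = x²/(C₀ − x); solving the quadratic gives x = 1.80 × 10^-3 M.
% ionization = x/C₀ × 100% = 1.80 × 10^-3/0.018 × 100% = 10.0%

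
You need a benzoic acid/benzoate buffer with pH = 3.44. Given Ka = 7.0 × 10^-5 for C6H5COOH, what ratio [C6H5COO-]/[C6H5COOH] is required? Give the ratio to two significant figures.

ratio = 0.19

pKa = -log(7.0 × 10^-5) = 4.155
pH = pKa + log(r) ⇒ log(r) = 3.44 − 4.155 = -0.715
r = [C6H5COO-]/[C6H5COOH] = 10^(-0.715) = 0.193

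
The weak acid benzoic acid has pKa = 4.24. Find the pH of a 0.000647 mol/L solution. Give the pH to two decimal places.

pH = 3.78

C6H5COOH ⇌ C6H5COO- + H+
Ka = 10^(−4.24) = 5.75 × 10^-5
From the ICE table, Ka = [H+]²/(0.000647 − [H+]) = 5.75 × 10^-5.
Here C₀/Ka ≈ 11.3, so the small-[H+] approximation fails. Use the quadratic:
[H+] = [−5.75e-05 + √(5.75e-05² + 1.49e-07)]/2 = 1.66 × 10^-4 M
pH = −log[H+] = −log(1.66 × 10^-4) = 3.78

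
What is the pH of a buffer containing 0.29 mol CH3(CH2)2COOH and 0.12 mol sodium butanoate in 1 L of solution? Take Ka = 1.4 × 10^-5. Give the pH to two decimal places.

pKa = −log(1.4 × 10^-5) = 4.854
Using pH = pKa + log([base]/[acid]) with [base]/[acid] = 0.12/0.29:
pH = 4.854 + (-0.383) = 4.47

pH = 4.47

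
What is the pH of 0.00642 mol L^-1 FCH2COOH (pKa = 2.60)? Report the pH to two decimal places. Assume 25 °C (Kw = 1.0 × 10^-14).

pH = 2.53

FCH2COOH ⇌ FCH2COO- + H+
Ka = 10^(−2.60) = 2.51 × 10^-3
From the ICE table, Ka = x²/(0.00642 − x) = 2.51 × 10^-3.
The 5% rule fails; solving x² + Ka·x − Ka·C₀ = 0 exactly:
x = [−0.00251 + √(0.00251² + 6.45e-05)]/2 = 2.95 × 10^-3 M
pH = −log[H+] = −log(2.95 × 10^-3) = 2.53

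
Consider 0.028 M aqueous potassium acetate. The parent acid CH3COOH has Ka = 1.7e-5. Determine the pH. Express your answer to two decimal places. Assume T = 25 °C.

CH3COO- is the conjugate base of the weak acid CH3COOH.
Kb = Kw/Ka = 1.0×10^-14 / 1.7 × 10^-5 = 5.88 × 10^-10
Kb = x²/(0.028 − x) = 5.88 × 10^-10
Neglecting x in the denominator: x = √(5.88 × 10^-10 × 0.028) = 4.06 × 10^-6 M
Check: 0.014% ionized — well under 5%, approximation valid.
pOH = −log(4.06 × 10^-6) = 5.39; pH = 14.00 − 5.39 = 8.61

pH = 8.61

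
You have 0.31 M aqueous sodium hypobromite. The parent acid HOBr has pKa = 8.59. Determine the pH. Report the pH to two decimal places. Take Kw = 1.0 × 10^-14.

pH = 11.04

OBr- is the conjugate base of the weak acid HOBr.
Ka = 10^(−8.59) = 2.57 × 10^-9
Kb = Kw/Ka = 1.0×10^-14 / 2.57 × 10^-9 = 3.89 × 10^-6
From the ICE table, Kb = x²/(0.31 − x) = 3.89 × 10^-6.
Assume x ≪ 0.31: x ≈ √(3.89 × 10^-6 × 0.31) = 1.10 × 10^-3 M
pOH = 2.96, so pH = 14.00 − pOH = 11.04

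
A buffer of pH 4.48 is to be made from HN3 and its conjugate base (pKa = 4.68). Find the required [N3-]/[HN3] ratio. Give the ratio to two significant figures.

ratio = 0.63

pH = pKa + log(r) ⇒ log(r) = 4.48 − 4.68 = -0.20
r = [N3-]/[HN3] = 10^(-0.20) = 0.631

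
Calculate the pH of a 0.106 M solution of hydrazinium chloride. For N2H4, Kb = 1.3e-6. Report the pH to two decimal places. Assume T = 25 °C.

pH = 4.54

N2H5+ is the conjugate acid of the weak base N2H4.
Ka = Kw/Kb = 1.0×10^-14 / 1.3 × 10^-6 = 7.69 × 10^-9
Ka = x²/(0.106 − x) = 7.69 × 10^-9
Neglecting x in the denominator: x = √(7.69 × 10^-9 × 0.106) = 2.86 × 10^-5 M
Check: 0.027% ionized — well under 5%, approximation valid.
pH = −log(2.86 × 10^-5) = 4.54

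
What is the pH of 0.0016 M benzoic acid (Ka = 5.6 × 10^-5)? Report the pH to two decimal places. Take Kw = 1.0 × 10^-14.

pH = 3.56

C6H5COOH ⇌ C6H5COO- + H+
Let x = [H+] at equilibrium. Ka = x²/(0.0016 − x).
Here C₀/Ka ≈ 28.6, so the small-x approximation fails. Use the quadratic:
x = [−5.6e-05 + √(5.6e-05² + 3.58e-07)]/2 = 2.73 × 10^-4 M
pH = −log[H+] = −log(2.73 × 10^-4) = 3.56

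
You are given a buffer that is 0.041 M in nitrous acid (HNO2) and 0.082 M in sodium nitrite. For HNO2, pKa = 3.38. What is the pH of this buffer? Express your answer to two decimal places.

Using pH = pKa + log([base]/[acid]) with [base]/[acid] = 0.082/0.041:
pH = 3.38 + (+0.301) = 3.68

pH = 3.68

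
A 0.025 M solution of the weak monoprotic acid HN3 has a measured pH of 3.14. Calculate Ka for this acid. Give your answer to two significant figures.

Ka = 2.2 × 10^-5

[H+] = 10^(-3.14) = 7.24 × 10^-4 M
At equilibrium [HA] = 0.025 − 7.24 × 10^-4 = 2.43 × 10^-2 M
Ka = [H+][A-]/[HA] = (7.24 × 10^-4)² / 2.43 × 10^-2 = 2.2 × 10^-5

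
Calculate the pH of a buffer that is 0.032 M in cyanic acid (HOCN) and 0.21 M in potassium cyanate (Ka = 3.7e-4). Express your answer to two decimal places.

pH = 4.25

pKa = −log(3.7 × 10^-4) = 3.432
Henderson–Hasselbalch: pH = pKa + log([OCN-]/[HOCN]) = 3.432 + log(0.21/0.032)
pH = 3.432 + (+0.817) = 4.25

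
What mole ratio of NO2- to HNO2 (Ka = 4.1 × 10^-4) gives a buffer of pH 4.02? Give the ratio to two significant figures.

ratio = 4.3

pKa = -log(4.1 × 10^-4) = 3.387
pH = pKa + log(r) ⇒ log(r) = 4.02 − 3.387 = +0.633
r = [NO2-]/[HNO2] = 10^(+0.633) = 4.3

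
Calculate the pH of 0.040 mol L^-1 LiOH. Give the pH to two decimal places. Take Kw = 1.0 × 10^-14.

pH = 12.60

LiOH is a strong base; [OH-] = 0.04 M.
pOH = -log(0.04) = 1.40
pH = 14.00 - 1.40 = 12.60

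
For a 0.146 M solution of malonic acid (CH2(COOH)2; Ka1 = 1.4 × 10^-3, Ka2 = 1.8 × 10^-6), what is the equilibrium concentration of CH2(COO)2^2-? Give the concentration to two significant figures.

First ionization gives [H+] ≈ [CH2(COOH)COO-] = 1.36 × 10^-2 M.
Second step: Ka2 = [H+][CH2(COO)2^2-]/[CH2(COOH)COO-] ≈ [CH2(COO)2^2-] (since [H+] ≈ [CH2(COOH)COO-]).
So [CH2(COO)2^2-] ≈ Ka2.

1.8 × 10^-6 M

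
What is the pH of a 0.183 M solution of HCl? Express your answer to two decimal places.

HCl is a strong acid and dissociates completely, so [H+] = 0.183 M.
pH = -log(0.183) = 0.74

pH = 0.74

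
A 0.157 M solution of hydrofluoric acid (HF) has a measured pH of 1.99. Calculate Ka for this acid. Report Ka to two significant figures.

[H+] = 10^(-1.99) = 1.02 × 10^-2 M
At equilibrium [HA] = 0.157 − 1.02 × 10^-2 = 1.47 × 10^-1 M
Ka = [H+][A-]/[HA] = (1.02 × 10^-2)² / 1.47 × 10^-1 = 7.1 × 10^-4

Ka = 7.1 × 10^-4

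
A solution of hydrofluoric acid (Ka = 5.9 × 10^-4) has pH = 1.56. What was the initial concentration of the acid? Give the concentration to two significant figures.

[H+] = 10^(-1.56) = 2.75 × 10^-2 M = x
Ka = x²/(C₀ − x) ⇒ C₀ = x + x²/Ka
C₀ = 2.75 × 10^-2 + (2.75 × 10^-2)²/(5.9 × 10^-4) = 1.31 M

C₀ = 1.3 M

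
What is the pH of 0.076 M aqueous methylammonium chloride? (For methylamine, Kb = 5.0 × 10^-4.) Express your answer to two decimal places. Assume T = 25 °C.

pH = 5.91

CH3NH3+ is the conjugate acid of the weak base CH3NH2.
Ka = Kw/Kb = 1.0×10^-14 / 5.0 × 10^-4 = 2.00 × 10^-11
Ka = [H+]²/(0.076 − [H+]) = 2.00 × 10^-11
Neglecting [H+] in the denominator: [H+] = √(2.00 × 10^-11 × 0.076) = 1.23 × 10^-6 M
([H+]/C₀ = 0.0016% < 5%, so the approximation holds.)
pH = −log(1.23 × 10^-6) = 5.91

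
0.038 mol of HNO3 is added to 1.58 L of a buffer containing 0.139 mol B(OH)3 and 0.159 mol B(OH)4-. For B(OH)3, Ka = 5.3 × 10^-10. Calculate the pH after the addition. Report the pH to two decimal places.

After neutralization: n(B(OH)3) = 0.177 mol, n(B(OH)4-) = 0.121 mol.
pKa = −log(5.3 × 10^-10) = 9.276
pH = pKa + log(n_B(OH)4-/n_B(OH)3) = 9.276 + log(0.121/0.177) = 9.276 + (-0.165)

pH = 9.11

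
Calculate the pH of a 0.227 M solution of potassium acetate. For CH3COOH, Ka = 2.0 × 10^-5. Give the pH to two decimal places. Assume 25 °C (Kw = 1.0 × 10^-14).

pH = 9.03

CH3COO- is the conjugate base of the weak acid CH3COOH.
Kb = Kw/Ka = 1.0×10^-14 / 2.0 × 10^-5 = 5.00 × 10^-10
From the ICE table, Kb = [OH-]²/(0.227 − [OH-]) = 5.00 × 10^-10.
Since Kb ≪ C₀, [OH-] ≈ √(Kb·C₀) = 1.07 × 10^-5 M.
Check: 0.0047% ionized — well under 5%, approximation valid.
pOH = −log(1.07 × 10^-5) = 4.97; pH = 14.00 − 4.97 = 9.03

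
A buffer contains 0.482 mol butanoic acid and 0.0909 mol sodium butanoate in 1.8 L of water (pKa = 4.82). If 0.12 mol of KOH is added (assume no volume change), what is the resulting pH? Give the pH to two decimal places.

OH- converts CH3(CH2)2COOH to CH3(CH2)2COO-: CH3(CH2)2COOH → 0.362 mol, CH3(CH2)2COO- → 0.211 mol.
Henderson–Hasselbalch with mole ratio 0.211/0.362: pH = 4.82 + (-0.234)

pH = 4.59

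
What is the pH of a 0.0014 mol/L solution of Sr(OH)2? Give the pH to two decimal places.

pH = 11.45

Sr(OH)2 is a strong base (each formula unit releases 2 OH-); [OH-] = 0.0028 M.
pOH = -log(0.0028) = 2.55
pH = 14.00 - 2.55 = 11.45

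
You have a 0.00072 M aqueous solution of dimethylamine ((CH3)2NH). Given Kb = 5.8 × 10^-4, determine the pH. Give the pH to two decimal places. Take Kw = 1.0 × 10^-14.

pH = 10.62

(CH3)2NH + H2O ⇌ (CH3)2NH2+ + OH-
From the ICE table, Kb = [OH-]²/(0.00072 − [OH-]) = 5.8 × 10^-4.
Here C₀/Kb ≈ 1.24, so the small-[OH-] approximation fails. Use the quadratic:
[OH-] = (−Kb + √(Kb² + 4·Kb·C₀))/2 = 4.18 × 10^-4 M
pOH = −log(4.18 × 10^-4) = 3.38; pH = 14.00 − 3.38 = 10.62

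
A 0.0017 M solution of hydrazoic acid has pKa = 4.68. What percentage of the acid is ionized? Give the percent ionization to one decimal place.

10.5%

HN3 ⇌ N3- + H+; let x = [H+] at equilibrium.
Ka = 10^(−4.68) = 2.09 × 10^-5
Solve x² + 2.09e-05x − 3.55e-08 = 0 → x = 1.78 × 10^-4 M
% ionization = x/C₀ × 100% = 1.78 × 10^-4/0.0017 × 100% = 10.5%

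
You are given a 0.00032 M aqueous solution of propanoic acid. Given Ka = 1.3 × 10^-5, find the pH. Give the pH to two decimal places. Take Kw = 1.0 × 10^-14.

CH3CH2COOH ⇌ CH3CH2COO- + H+
Let x = [H+] at equilibrium. Ka = x²/(0.00032 − x).
The 5% rule fails; solving x² + Ka·x − Ka·C₀ = 0 exactly:
x = [−1.3e-05 + √(1.3e-05² + 1.66e-08)]/2 = 5.83 × 10^-5 M
pH = −log[H+] = −log(5.83 × 10^-5) = 4.23

pH = 4.23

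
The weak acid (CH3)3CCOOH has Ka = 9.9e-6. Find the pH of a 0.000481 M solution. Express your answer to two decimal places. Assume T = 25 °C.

(CH3)3CCOOH ⇌ (CH3)3CCOO- + H+
From the ICE table, Ka = x²/(0.000481 − x) = 9.9 × 10^-6.
Here C₀/Ka ≈ 48.6, so the small-x approximation fails. Use the quadratic:
x = (−Ka + √(Ka² + 4·Ka·C₀))/2 = 6.42 × 10^-5 M
pH = −log[H+] = −log(6.42 × 10^-5) = 4.19

pH = 4.19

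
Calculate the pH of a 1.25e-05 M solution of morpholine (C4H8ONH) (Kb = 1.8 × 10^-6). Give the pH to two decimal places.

C4H8ONH + H2O ⇌ C4H8ONH2+ + OH-
Kb = x²/(1.25e-05 − x) = 1.8 × 10^-6
The 5% rule fails; solving x² + Kb·x − Kb·C₀ = 0 exactly:
x = (−Kb + √(Kb² + 4·Kb·C₀))/2 = 3.93 × 10^-6 M
pOH = −log(3.93 × 10^-6) = 5.41; pH = 14.00 − 5.41 = 8.59

pH = 8.59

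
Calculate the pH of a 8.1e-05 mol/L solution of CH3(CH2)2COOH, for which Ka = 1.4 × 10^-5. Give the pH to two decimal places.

CH3(CH2)2COOH ⇌ CH3(CH2)2COO- + H+
Ka = x²/(8.1e-05 − x) = 1.4 × 10^-5
x is not negligible relative to C₀; solve x² + 1.4e-05·x − 1.13e-09 = 0.
x = (−Ka + √(Ka² + 4·Ka·C₀))/2 = 2.74 × 10^-5 M
pH = −log(2.74 × 10^-5) = 4.56

pH = 4.56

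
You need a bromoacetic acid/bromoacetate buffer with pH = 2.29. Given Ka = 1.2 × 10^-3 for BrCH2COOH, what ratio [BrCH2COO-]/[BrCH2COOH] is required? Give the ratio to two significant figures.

pKa = -log(1.2 × 10^-3) = 2.921
pH = pKa + log(r) ⇒ log(r) = 2.29 − 2.921 = -0.631
r = [BrCH2COO-]/[BrCH2COOH] = 10^(-0.631) = 0.234

ratio = 0.23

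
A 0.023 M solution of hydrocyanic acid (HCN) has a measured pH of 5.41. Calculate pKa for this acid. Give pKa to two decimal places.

pKa = 9.18

[H+] = 10^(-5.41) = 3.89 × 10^-6 M
At equilibrium [HA] = 0.023 − 3.89 × 10^-6 = 2.30 × 10^-2 M
Ka = [H+][A-]/[HA] = (3.89 × 10^-6)² / 2.30 × 10^-2 = 6.58 × 10^-10
pKa = -log(6.58 × 10^-10) = 9.18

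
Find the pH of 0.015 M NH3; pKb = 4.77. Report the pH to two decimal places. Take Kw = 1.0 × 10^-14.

pH = 10.70

NH3 + H2O ⇌ NH4+ + OH-
Kb = 10^(−4.77) = 1.70 × 10^-5
From the ICE table, Kb = x²/(0.015 − x) = 1.70 × 10^-5.
Assume x ≪ 0.015: x ≈ √(1.70 × 10^-5 × 0.015) = 5.05 × 10^-4 M
(x/C₀ = 3.4% < 5%, so the approximation holds.)
pOH = −log(5.05 × 10^-4) = 3.30; pH = 14.00 − 3.30 = 10.70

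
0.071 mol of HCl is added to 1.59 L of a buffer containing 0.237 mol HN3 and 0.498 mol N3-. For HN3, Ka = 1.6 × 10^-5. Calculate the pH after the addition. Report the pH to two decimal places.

Added H+ converts N3- to HN3: HN3 → 0.308 mol, N3- → 0.427 mol.
pKa = −log(1.6 × 10^-5) = 4.796
Henderson–Hasselbalch with mole ratio 0.427/0.308: pH = 4.796 + (+0.142)

pH = 4.94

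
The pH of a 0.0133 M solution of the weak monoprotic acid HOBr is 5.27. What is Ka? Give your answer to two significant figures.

Ka = 2.2 × 10^-9

[H+] = 10^(-5.27) = 5.37 × 10^-6 M
At equilibrium [HA] = 0.0133 − 5.37 × 10^-6 = 1.33 × 10^-2 M
Ka = [H+][A-]/[HA] = (5.37 × 10^-6)² / 1.33 × 10^-2 = 2.2 × 10^-9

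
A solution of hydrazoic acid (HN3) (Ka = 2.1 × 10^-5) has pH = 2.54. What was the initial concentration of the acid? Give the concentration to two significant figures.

C₀ = 4.0 × 10^-1 M

[H+] = 10^(-2.54) = 2.88 × 10^-3 M = x
Ka = x²/(C₀ − x) ⇒ C₀ = x + x²/Ka
C₀ = 2.88 × 10^-3 + (2.88 × 10^-3)²/(2.1 × 10^-5) = 3.98 × 10^-1 M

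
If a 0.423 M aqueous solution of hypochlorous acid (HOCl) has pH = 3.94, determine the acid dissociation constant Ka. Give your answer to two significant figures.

[H+] = 10^(-3.94) = 1.15 × 10^-4 M
At equilibrium [HA] = 0.423 − 1.15 × 10^-4 = 4.23 × 10^-1 M
Ka = [H+][A-]/[HA] = (1.15 × 10^-4)² / 4.23 × 10^-1 = 3.1 × 10^-8

Ka = 3.1 × 10^-8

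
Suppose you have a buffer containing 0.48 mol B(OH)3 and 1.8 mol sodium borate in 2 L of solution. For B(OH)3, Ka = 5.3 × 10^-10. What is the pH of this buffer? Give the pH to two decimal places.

pKa = −log(5.3 × 10^-10) = 9.276
Henderson–Hasselbalch: pH = pKa + log([B(OH)4-]/[B(OH)3]) = 9.276 + log(1.8/0.48)
pH = 9.276 + (+0.574) = 9.85

pH = 9.85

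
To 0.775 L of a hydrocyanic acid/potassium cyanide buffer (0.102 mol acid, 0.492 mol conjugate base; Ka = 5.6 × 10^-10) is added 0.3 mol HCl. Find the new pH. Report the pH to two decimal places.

pH = 8.93

After neutralization: n(HCN) = 0.402 mol, n(CN-) = 0.192 mol.
pKa = −log(5.6 × 10^-10) = 9.252
Henderson–Hasselbalch with mole ratio 0.192/0.402: pH = 9.252 + (-0.321)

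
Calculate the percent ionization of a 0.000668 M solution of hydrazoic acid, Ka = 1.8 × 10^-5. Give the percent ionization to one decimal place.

15.1%

HN3 ⇌ N3- + H+; let x = [H+] at equilibrium.
Ka = x²/(C₀ − x); solving the quadratic gives x = 1.01 × 10^-4 M.
% ionization = x/C₀ × 100% = 1.01 × 10^-4/0.000668 × 100% = 15.1%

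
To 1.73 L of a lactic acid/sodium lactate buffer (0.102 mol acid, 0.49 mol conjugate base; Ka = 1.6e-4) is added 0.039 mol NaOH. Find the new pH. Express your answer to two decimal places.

After neutralization: n(CH3CH(OH)COOH) = 0.063 mol, n(CH3CH(OH)COO-) = 0.529 mol.
pKa = −log(1.6 × 10^-4) = 3.796
pH = pKa + log(n_CH3CH(OH)COO-/n_CH3CH(OH)COOH) = 3.796 + log(0.529/0.063) = 3.796 + (+0.924)

pH = 4.72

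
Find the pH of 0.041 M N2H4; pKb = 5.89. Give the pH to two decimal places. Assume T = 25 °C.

pH = 10.36

N2H4 + H2O ⇌ N2H5+ + OH-
Kb = 10^(−5.89) = 1.29 × 10^-6
From the ICE table, Kb = x²/(0.041 − x) = 1.29 × 10^-6.
Since Kb ≪ C₀, x ≈ √(Kb·C₀) = 2.30 × 10^-4 M.
(x/C₀ = 0.56% < 5%, so the approximation holds.)
pOH = 3.64, so pH = 14.00 − pOH = 10.36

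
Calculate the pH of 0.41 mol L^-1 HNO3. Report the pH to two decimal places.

HNO3 is a strong acid and dissociates completely, so [H+] = 0.41 M.
pH = -log(0.41) = 0.39

pH = 0.39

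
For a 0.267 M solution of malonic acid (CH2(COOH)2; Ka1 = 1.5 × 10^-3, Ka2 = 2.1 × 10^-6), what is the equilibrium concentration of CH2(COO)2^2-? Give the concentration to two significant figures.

2.1 × 10^-6 M

First ionization gives [H+] ≈ [CH2(COOH)COO-] = 1.93 × 10^-2 M.
Second step: Ka2 = [H+][CH2(COO)2^2-]/[CH2(COOH)COO-] ≈ [CH2(COO)2^2-] (since [H+] ≈ [CH2(COOH)COO-]).
So [CH2(COO)2^2-] ≈ Ka2.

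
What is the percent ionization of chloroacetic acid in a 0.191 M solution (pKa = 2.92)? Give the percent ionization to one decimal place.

7.6%

ClCH2COOH ⇌ ClCH2COO- + H+; let x = [H+] at equilibrium.
Ka = 10^(−2.92) = 1.20 × 10^-3
Solve x² + 0.0012x − 0.000229 = 0 → x = 1.46 × 10^-2 M
% ionization = x/C₀ × 100% = 1.46 × 10^-2/0.191 × 100% = 7.6%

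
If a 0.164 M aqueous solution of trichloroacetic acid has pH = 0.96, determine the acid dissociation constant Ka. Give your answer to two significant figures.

[H+] = 10^(-0.96) = 1.10 × 10^-1 M
At equilibrium [HA] = 0.164 − 1.10 × 10^-1 = 5.40 × 10^-2 M
Ka = [H+][A-]/[HA] = (1.10 × 10^-1)² / 5.40 × 10^-2 = 2.2 × 10^-1

Ka = 2.2 × 10^-1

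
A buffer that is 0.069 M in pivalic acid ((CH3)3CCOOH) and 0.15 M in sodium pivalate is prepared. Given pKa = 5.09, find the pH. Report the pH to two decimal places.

pH = pKa + log([A⁻]/[HA]) = 5.09 + log(0.15/0.069)
pH = 5.09 + (+0.337) = 5.43

pH = 5.43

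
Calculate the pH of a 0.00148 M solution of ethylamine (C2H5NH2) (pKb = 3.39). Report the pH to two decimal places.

C2H5NH2 + H2O ⇌ C2H5NH3+ + OH-
Kb = 10^(−3.39) = 4.07 × 10^-4
Kb = [OH-]²/(0.00148 − [OH-]) = 4.07 × 10^-4
Here C₀/Kb ≈ 3.64, so the small-[OH-] approximation fails. Use the quadratic:
[OH-] = (−Kb + √(Kb² + 4·Kb·C₀))/2 = 5.99 × 10^-4 M
pOH = −log(5.99 × 10^-4) = 3.22; pH = 14.00 − 3.22 = 10.78

pH = 10.78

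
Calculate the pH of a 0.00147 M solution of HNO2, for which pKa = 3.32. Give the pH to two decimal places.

pH = 3.20

HNO2 ⇌ NO2- + H+
Ka = 10^(−3.32) = 4.79 × 10^-4
From the ICE table, Ka = [H+]²/(0.00147 − [H+]) = 4.79 × 10^-4.
The 5% rule fails; solving [H+]² + Ka·[H+] − Ka·C₀ = 0 exactly:
[H+] = [−0.000479 + √(0.000479² + 2.82e-06)]/2 = 6.33 × 10^-4 M
pH = −log(6.33 × 10^-4) = 3.20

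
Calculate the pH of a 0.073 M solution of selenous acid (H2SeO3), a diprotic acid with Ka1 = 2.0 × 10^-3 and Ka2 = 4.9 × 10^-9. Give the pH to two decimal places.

Since Ka1 ≫ Ka2, the first ionization dominates [H+].
Ka1 = x²/(0.073 − x) = 2.0 × 10^-3
Solving the quadratic: x = (−Ka1 + √(Ka1² + 4·Ka1·C₀))/2 = 1.11 × 10^-2 M
pH = −log(1.11 × 10^-2) = 1.95

pH = 1.95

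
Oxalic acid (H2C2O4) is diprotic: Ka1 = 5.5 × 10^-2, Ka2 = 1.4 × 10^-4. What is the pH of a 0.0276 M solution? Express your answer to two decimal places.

pH = 1.69

Since Ka1 ≫ Ka2, the first ionization dominates [H+].
Ka1 = x²/(0.0276 − x) = 5.5 × 10^-2
Solving the quadratic: x = (−Ka1 + √(Ka1² + 4·Ka1·C₀))/2 = 2.02 × 10^-2 M
pH = −log(2.02 × 10^-2) = 1.69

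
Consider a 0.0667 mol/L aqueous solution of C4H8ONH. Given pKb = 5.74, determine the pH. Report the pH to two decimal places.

C4H8ONH + H2O ⇌ C4H8ONH2+ + OH-
Kb = 10^(−5.74) = 1.82 × 10^-6
Kb = x²/(0.0667 − x) = 1.82 × 10^-6
Neglecting x in the denominator: x = √(1.82 × 10^-6 × 0.0667) = 3.48 × 10^-4 M
Check: 0.52% ionized — well under 5%, approximation valid.
pOH = −log(3.48 × 10^-4) = 3.46; pH = 14.00 − 3.46 = 10.54

pH = 10.54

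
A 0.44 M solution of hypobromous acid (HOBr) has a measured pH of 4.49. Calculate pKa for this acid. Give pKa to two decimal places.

pKa = 8.62

[H+] = 10^(-4.49) = 3.24 × 10^-5 M
At equilibrium [HA] = 0.44 − 3.24 × 10^-5 = 4.40 × 10^-1 M
Ka = [H+][A-]/[HA] = (3.24 × 10^-5)² / 4.40 × 10^-1 = 2.39 × 10^-9
pKa = -log(2.39 × 10^-9) = 8.62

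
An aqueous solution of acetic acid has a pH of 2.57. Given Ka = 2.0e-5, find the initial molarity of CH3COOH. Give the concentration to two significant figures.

C₀ = 3.6 × 10^-1 M

[H+] = 10^(-2.57) = 2.69 × 10^-3 M = x
Ka = x²/(C₀ − x) ⇒ C₀ = x + x²/Ka
C₀ = 2.69 × 10^-3 + (2.69 × 10^-3)²/(2.0 × 10^-5) = 3.64 × 10^-1 M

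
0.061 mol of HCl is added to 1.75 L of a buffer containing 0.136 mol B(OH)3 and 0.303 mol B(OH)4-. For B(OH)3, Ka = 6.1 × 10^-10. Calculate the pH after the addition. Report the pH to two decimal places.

pH = 9.30

Added H+ converts B(OH)4- to B(OH)3: B(OH)3 → 0.197 mol, B(OH)4- → 0.242 mol.
pKa = −log(6.1 × 10^-10) = 9.215
Henderson–Hasselbalch with mole ratio 0.242/0.197: pH = 9.215 + (+0.089)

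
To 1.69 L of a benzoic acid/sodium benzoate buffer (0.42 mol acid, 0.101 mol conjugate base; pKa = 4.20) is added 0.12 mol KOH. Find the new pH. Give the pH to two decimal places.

After neutralization: n(C6H5COOH) = 0.3 mol, n(C6H5COO-) = 0.221 mol.
pH = pKa + log(n_C6H5COO-/n_C6H5COOH) = 4.20 + log(0.221/0.3) = 4.20 + (-0.133)

pH = 4.07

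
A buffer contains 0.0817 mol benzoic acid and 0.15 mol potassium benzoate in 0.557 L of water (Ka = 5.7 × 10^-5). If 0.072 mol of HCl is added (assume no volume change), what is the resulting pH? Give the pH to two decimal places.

pH = 3.95

After neutralization: n(C6H5COOH) = 0.154 mol, n(C6H5COO-) = 0.078 mol.
pKa = −log(5.7 × 10^-5) = 4.244
pH = pKa + log([A⁻]/[HA]) = 4.244 + log(0.078/0.154) = 4.244 -0.295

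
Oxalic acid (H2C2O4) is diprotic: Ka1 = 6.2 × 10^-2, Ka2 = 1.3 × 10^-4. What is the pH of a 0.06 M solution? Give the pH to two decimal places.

pH = 1.43

Ka1 ≫ Ka2, so treat the first dissociation as the only significant source of H+.
Ka1 = x²/(0.06 − x) = 6.2 × 10^-2
Solving the quadratic: x = (−Ka1 + √(Ka1² + 4·Ka1·C₀))/2 = 3.74 × 10^-2 M
pH = −log(3.74 × 10^-2) = 1.43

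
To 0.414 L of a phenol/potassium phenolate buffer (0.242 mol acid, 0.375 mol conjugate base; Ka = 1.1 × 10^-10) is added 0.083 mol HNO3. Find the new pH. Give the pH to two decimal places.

pH = 9.91

Added H+ converts C6H5O- to C6H5OH: C6H5OH → 0.325 mol, C6H5O- → 0.292 mol.
pKa = −log(1.1 × 10^-10) = 9.959
pH = pKa + log([A⁻]/[HA]) = 9.959 + log(0.292/0.325) = 9.959 -0.047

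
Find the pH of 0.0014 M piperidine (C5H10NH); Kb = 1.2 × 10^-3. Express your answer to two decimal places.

pH = 10.92

C5H10NH + H2O ⇌ C5H10NH2+ + OH-
Kb = x²/(0.0014 − x) = 1.2 × 10^-3
Here C₀/Kb ≈ 1.17, so the small-x approximation fails. Use the quadratic:
x = (−Kb + √(Kb² + 4·Kb·C₀))/2 = 8.28 × 10^-4 M
pOH = 3.08, so pH = 14.00 − pOH = 10.92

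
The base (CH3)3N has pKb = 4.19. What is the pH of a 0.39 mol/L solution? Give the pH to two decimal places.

(CH3)3N + H2O ⇌ (CH3)3NH+ + OH-
Kb = 10^(−4.19) = 6.46 × 10^-5
From the ICE table, Kb = [OH-]²/(0.39 − [OH-]) = 6.46 × 10^-5.
Neglecting [OH-] in the denominator: [OH-] = √(6.46 × 10^-5 × 0.39) = 5.02 × 10^-3 M
Check: 1.3% ionized — well under 5%, approximation valid.
pOH = −log(5.02 × 10^-3) = 2.30; pH = 14.00 − 2.30 = 11.70

pH = 11.70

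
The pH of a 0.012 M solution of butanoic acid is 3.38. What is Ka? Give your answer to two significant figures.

Ka = 1.5 × 10^-5

[H+] = 10^(-3.38) = 4.17 × 10^-4 M
At equilibrium [HA] = 0.012 − 4.17 × 10^-4 = 1.16 × 10^-2 M
Ka = [H+][A-]/[HA] = (4.17 × 10^-4)² / 1.16 × 10^-2 = 1.5 × 10^-5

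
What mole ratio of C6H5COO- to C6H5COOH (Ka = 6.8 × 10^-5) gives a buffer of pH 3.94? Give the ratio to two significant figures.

pKa = -log(6.8 × 10^-5) = 4.167
pH = pKa + log(r) ⇒ log(r) = 3.94 − 4.167 = -0.227
r = [C6H5COO-]/[C6H5COOH] = 10^(-0.227) = 0.593

ratio = 0.59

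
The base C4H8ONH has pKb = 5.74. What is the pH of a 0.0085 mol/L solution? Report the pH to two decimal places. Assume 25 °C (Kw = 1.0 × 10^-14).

pH = 10.09

C4H8ONH + H2O ⇌ C4H8ONH2+ + OH-
Kb = 10^(−5.74) = 1.82 × 10^-6
Let x = [OH-] at equilibrium. Kb = x²/(0.0085 − x).
Since Kb ≪ C₀, x ≈ √(Kb·C₀) = 1.24 × 10^-4 M.
pOH = 3.91, so pH = 14.00 − pOH = 10.09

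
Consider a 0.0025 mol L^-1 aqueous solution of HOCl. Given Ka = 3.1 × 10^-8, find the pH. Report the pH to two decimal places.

HOCl ⇌ OCl- + H+
From the ICE table, Ka = x²/(0.0025 − x) = 3.1 × 10^-8.
Since Ka ≪ C₀, x ≈ √(Ka·C₀) = 8.80 × 10^-6 M.
(x/C₀ = 0.35% < 5%, so the approximation holds.)
pH = −log(8.80 × 10^-6) = 5.06

pH = 5.06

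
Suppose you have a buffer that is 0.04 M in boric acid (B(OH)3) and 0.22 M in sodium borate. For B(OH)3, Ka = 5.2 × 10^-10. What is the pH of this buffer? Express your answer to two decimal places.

pKa = −log(5.2 × 10^-10) = 9.284
Using pH = pKa + log([base]/[acid]) with [base]/[acid] = 0.22/0.04:
pH = 9.284 + (+0.740) = 10.02

pH = 10.02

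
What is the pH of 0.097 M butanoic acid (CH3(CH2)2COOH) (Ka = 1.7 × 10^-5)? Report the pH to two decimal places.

CH3(CH2)2COOH ⇌ CH3(CH2)2COO- + H+
From the ICE table, Ka = [H+]²/(0.097 − [H+]) = 1.7 × 10^-5.
Since Ka ≪ C₀, [H+] ≈ √(Ka·C₀) = 1.28 × 10^-3 M.
([H+]/C₀ = 1.3% < 5%, so the approximation holds.)
pH = −log[H+] = −log(1.28 × 10^-3) = 2.89

pH = 2.89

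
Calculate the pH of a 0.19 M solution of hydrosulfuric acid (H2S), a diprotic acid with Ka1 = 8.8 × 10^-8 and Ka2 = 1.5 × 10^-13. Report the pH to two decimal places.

pH = 3.89

Ka1 ≫ Ka2, so treat the first dissociation as the only significant source of H+.
Ka1 = x²/(0.19 − x) = 8.8 × 10^-8
x ≈ √(8.8 × 10^-8 × 0.19) = 1.29 × 10^-4 M
pH = −log(1.29 × 10^-4) = 3.89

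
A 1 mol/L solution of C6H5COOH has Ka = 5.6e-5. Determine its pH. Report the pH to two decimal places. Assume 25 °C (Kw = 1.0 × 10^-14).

pH = 2.13

C6H5COOH ⇌ C6H5COO- + H+
Ka = [H+]²/(1 − [H+]) = 5.6 × 10^-5
Neglecting [H+] in the denominator: [H+] = √(5.6 × 10^-5 × 1) = 7.48 × 10^-3 M
Check: 0.75% ionized — well under 5%, approximation valid.
pH = −log[H+] = −log(7.48 × 10^-3) = 2.13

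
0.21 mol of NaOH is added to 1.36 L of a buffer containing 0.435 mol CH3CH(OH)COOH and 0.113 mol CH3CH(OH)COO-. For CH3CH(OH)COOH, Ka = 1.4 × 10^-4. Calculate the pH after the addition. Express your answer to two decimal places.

After neutralization: n(CH3CH(OH)COOH) = 0.225 mol, n(CH3CH(OH)COO-) = 0.323 mol.
pKa = −log(1.4 × 10^-4) = 3.854
pH = pKa + log(n_CH3CH(OH)COO-/n_CH3CH(OH)COOH) = 3.854 + log(0.323/0.225) = 3.854 + (+0.157)

pH = 4.01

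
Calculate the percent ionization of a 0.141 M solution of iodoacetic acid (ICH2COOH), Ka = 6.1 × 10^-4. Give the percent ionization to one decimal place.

ICH2COOH ⇌ ICH2COO- + H+; let x = [H+] at equilibrium.
Ka = x²/(C₀ − x); solving the quadratic gives x = 8.97 × 10^-3 M.
Fraction ionized = 8.97 × 10^-3 / 0.141 = 0.0636 → 6.4%

6.4%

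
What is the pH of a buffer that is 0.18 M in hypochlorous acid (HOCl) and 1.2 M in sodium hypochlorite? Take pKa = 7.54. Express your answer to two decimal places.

Using pH = pKa + log([base]/[acid]) with [base]/[acid] = 1.2/0.18:
pH = 7.54 + (+0.824) = 8.36

pH = 8.36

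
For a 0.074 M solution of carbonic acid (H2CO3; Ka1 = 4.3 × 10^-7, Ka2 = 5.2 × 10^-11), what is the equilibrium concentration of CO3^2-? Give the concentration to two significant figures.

5.2 × 10^-11 M

First ionization gives [H+] ≈ [HCO3-] = 1.78 × 10^-4 M.
Second step: Ka2 = [H+][CO3^2-]/[HCO3-] ≈ [CO3^2-] (since [H+] ≈ [HCO3-]).
So [CO3^2-] ≈ Ka2.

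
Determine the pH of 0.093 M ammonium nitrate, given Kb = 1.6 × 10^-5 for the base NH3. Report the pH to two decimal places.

pH = 5.12

NH4+ is the conjugate acid of the weak base NH3.
Ka = Kw/Kb = 1.0×10^-14 / 1.6 × 10^-5 = 6.25 × 10^-10
Ka = x²/(0.093 − x) = 6.25 × 10^-10
Neglecting x in the denominator: x = √(6.25 × 10^-10 × 0.093) = 7.62 × 10^-6 M
(x/C₀ = 0.0082% < 5%, so the approximation holds.)
pH = −log[H+] = −log(7.62 × 10^-6) = 5.12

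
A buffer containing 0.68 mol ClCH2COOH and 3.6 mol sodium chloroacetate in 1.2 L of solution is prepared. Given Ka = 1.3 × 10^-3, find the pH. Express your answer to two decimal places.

pH = 3.61

pKa = −log(1.3 × 10^-3) = 2.886
Using pH = pKa + log([base]/[acid]) with [base]/[acid] = 3.6/0.68:
pH = 2.886 + (+0.724) = 3.61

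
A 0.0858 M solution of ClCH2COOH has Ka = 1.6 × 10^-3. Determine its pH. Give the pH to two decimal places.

pH = 1.96

ClCH2COOH ⇌ ClCH2COO- + H+
Ka = [H+]²/(0.0858 − [H+]) = 1.6 × 10^-3
Here C₀/Ka ≈ 53.6, so the small-[H+] approximation fails. Use the quadratic:
[H+] = [−0.0016 + √(0.0016² + 0.000549)]/2 = 1.09 × 10^-2 M
pH = −log(1.09 × 10^-2) = 1.96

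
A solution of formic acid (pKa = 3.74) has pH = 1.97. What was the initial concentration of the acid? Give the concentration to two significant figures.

C₀ = 6.4 × 10^-1 M

[H+] = 10^(-1.97) = 1.07 × 10^-2 M = x
Ka = 10^(−3.74) = 1.82 × 10^-4
Ka = x²/(C₀ − x) ⇒ C₀ = x + x²/Ka
C₀ = 1.07 × 10^-2 + (1.07 × 10^-2)²/(1.82 × 10^-4) = 6.40 × 10^-1 M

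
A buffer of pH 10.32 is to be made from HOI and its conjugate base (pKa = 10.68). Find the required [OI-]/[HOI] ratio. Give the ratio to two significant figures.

pH = pKa + log(r) ⇒ log(r) = 10.32 − 10.68 = -0.36
r = [OI-]/[HOI] = 10^(-0.36) = 0.437

ratio = 0.44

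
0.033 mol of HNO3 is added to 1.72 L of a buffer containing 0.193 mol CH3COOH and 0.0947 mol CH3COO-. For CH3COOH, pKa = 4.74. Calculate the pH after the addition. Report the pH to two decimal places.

After neutralization: n(CH3COOH) = 0.226 mol, n(CH3COO-) = 0.0617 mol.
pH = pKa + log([A⁻]/[HA]) = 4.74 + log(0.0617/0.226) = 4.74 -0.564

pH = 4.18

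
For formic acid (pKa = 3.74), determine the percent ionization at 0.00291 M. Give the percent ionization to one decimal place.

HCOOH ⇌ HCOO- + H+; let x = [H+] at equilibrium.
Ka = 10^(−3.74) = 1.82 × 10^-4
Ka = x²/(C₀ − x); solving the quadratic gives x = 6.42 × 10^-4 M.
Fraction ionized = 6.42 × 10^-4 / 0.00291 = 0.2206 → 22.1%

22.1%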